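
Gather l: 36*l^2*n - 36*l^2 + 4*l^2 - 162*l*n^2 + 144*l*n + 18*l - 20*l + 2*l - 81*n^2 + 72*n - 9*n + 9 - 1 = l^2*(36*n - 32) + l*(-162*n^2 + 144*n) - 81*n^2 + 63*n + 8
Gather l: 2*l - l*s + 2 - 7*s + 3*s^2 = l*(2 - s) + 3*s^2 - 7*s + 2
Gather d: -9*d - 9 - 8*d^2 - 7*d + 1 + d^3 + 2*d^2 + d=d^3 - 6*d^2 - 15*d - 8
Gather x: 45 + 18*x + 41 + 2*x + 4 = 20*x + 90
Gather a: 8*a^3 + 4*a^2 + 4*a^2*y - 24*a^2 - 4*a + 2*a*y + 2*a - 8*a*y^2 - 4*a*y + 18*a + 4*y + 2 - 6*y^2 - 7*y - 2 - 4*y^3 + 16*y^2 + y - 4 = 8*a^3 + a^2*(4*y - 20) + a*(-8*y^2 - 2*y + 16) - 4*y^3 + 10*y^2 - 2*y - 4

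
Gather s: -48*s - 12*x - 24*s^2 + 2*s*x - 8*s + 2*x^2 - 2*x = -24*s^2 + s*(2*x - 56) + 2*x^2 - 14*x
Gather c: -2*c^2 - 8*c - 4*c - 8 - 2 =-2*c^2 - 12*c - 10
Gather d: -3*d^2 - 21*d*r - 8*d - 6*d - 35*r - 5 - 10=-3*d^2 + d*(-21*r - 14) - 35*r - 15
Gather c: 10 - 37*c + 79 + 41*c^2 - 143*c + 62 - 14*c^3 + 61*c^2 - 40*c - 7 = -14*c^3 + 102*c^2 - 220*c + 144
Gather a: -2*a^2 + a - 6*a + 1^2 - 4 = -2*a^2 - 5*a - 3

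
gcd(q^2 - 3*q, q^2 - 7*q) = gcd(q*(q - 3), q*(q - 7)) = q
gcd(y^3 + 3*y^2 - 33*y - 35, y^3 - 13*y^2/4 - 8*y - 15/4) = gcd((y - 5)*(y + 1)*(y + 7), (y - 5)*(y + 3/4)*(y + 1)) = y^2 - 4*y - 5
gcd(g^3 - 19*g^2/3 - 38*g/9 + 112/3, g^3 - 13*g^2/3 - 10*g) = g - 6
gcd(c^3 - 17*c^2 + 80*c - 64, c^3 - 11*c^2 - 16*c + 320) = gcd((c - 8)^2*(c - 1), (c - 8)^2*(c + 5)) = c^2 - 16*c + 64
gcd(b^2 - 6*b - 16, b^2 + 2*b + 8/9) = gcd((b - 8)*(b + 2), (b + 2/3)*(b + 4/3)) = 1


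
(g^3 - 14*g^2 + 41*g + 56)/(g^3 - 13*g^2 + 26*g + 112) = (g + 1)/(g + 2)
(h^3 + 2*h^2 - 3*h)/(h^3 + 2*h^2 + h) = (h^2 + 2*h - 3)/(h^2 + 2*h + 1)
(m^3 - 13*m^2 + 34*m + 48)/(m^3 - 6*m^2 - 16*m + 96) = (m^2 - 7*m - 8)/(m^2 - 16)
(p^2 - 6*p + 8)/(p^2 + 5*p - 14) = (p - 4)/(p + 7)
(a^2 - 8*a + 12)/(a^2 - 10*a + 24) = (a - 2)/(a - 4)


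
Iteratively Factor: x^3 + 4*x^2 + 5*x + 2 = (x + 1)*(x^2 + 3*x + 2) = (x + 1)^2*(x + 2)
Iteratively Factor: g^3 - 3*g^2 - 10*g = (g + 2)*(g^2 - 5*g) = g*(g + 2)*(g - 5)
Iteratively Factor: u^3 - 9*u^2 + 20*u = (u)*(u^2 - 9*u + 20) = u*(u - 4)*(u - 5)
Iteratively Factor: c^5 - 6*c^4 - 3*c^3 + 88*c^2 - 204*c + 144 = (c - 3)*(c^4 - 3*c^3 - 12*c^2 + 52*c - 48) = (c - 3)*(c - 2)*(c^3 - c^2 - 14*c + 24) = (c - 3)*(c - 2)^2*(c^2 + c - 12) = (c - 3)*(c - 2)^2*(c + 4)*(c - 3)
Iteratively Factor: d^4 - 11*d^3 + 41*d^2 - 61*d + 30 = (d - 1)*(d^3 - 10*d^2 + 31*d - 30) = (d - 3)*(d - 1)*(d^2 - 7*d + 10) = (d - 3)*(d - 2)*(d - 1)*(d - 5)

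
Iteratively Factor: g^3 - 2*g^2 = (g)*(g^2 - 2*g) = g^2*(g - 2)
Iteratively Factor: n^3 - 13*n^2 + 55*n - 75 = (n - 3)*(n^2 - 10*n + 25) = (n - 5)*(n - 3)*(n - 5)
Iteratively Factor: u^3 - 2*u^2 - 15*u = (u + 3)*(u^2 - 5*u) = u*(u + 3)*(u - 5)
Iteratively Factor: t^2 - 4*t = (t - 4)*(t)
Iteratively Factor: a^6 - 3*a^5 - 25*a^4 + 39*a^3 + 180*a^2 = (a + 3)*(a^5 - 6*a^4 - 7*a^3 + 60*a^2) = (a - 5)*(a + 3)*(a^4 - a^3 - 12*a^2) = a*(a - 5)*(a + 3)*(a^3 - a^2 - 12*a) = a^2*(a - 5)*(a + 3)*(a^2 - a - 12) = a^2*(a - 5)*(a + 3)^2*(a - 4)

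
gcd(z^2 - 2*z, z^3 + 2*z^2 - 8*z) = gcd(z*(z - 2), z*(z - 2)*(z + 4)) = z^2 - 2*z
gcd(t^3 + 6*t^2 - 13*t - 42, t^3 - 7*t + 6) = 1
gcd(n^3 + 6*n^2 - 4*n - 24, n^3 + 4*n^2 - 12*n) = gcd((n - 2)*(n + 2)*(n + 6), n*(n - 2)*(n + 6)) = n^2 + 4*n - 12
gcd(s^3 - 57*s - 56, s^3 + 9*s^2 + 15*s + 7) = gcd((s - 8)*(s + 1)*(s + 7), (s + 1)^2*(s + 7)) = s^2 + 8*s + 7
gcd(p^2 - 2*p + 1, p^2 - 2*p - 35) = 1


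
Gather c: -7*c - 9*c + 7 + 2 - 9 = -16*c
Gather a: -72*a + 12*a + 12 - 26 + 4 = -60*a - 10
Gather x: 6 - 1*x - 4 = 2 - x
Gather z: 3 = 3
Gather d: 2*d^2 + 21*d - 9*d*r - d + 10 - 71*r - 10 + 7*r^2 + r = 2*d^2 + d*(20 - 9*r) + 7*r^2 - 70*r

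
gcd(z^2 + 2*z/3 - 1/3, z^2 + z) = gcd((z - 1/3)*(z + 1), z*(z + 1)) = z + 1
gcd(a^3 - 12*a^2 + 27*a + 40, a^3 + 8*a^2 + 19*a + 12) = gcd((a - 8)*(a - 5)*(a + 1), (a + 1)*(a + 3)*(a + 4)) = a + 1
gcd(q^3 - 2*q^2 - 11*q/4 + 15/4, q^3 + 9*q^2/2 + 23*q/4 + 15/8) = q + 3/2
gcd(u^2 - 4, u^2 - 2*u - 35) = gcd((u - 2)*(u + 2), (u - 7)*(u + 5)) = 1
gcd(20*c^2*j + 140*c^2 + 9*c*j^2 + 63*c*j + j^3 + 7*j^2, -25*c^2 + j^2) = 5*c + j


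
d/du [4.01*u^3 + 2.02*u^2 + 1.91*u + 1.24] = 12.03*u^2 + 4.04*u + 1.91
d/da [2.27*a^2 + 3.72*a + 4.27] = 4.54*a + 3.72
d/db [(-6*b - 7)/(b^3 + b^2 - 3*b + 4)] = (-6*b^3 - 6*b^2 + 18*b + (6*b + 7)*(3*b^2 + 2*b - 3) - 24)/(b^3 + b^2 - 3*b + 4)^2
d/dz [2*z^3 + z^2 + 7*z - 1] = 6*z^2 + 2*z + 7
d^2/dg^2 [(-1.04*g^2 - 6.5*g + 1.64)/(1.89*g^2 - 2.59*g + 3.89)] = (-56.619108*g^3 + 81.0265680000001*g^2 + 238.564116*g - 164.563388)/(6.751269*g^6 - 27.755217*g^5 + 79.721334*g^4 - 131.625613*g^3 + 164.082534*g^2 - 117.576417*g + 58.863869)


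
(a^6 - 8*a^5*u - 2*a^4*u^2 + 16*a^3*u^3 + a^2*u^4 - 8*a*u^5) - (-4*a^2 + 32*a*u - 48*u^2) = a^6 - 8*a^5*u - 2*a^4*u^2 + 16*a^3*u^3 + a^2*u^4 + 4*a^2 - 8*a*u^5 - 32*a*u + 48*u^2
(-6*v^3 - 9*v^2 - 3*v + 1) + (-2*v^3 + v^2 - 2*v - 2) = -8*v^3 - 8*v^2 - 5*v - 1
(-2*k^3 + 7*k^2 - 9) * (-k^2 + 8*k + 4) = 2*k^5 - 23*k^4 + 48*k^3 + 37*k^2 - 72*k - 36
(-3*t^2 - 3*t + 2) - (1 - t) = -3*t^2 - 2*t + 1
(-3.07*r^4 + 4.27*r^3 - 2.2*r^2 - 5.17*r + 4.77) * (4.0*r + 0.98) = -12.28*r^5 + 14.0714*r^4 - 4.6154*r^3 - 22.836*r^2 + 14.0134*r + 4.6746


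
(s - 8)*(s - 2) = s^2 - 10*s + 16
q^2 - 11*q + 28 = (q - 7)*(q - 4)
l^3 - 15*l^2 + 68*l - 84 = (l - 7)*(l - 6)*(l - 2)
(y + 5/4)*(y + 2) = y^2 + 13*y/4 + 5/2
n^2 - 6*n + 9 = (n - 3)^2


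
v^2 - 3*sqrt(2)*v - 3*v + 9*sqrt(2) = (v - 3)*(v - 3*sqrt(2))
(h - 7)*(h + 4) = h^2 - 3*h - 28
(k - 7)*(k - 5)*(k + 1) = k^3 - 11*k^2 + 23*k + 35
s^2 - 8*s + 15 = (s - 5)*(s - 3)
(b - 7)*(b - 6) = b^2 - 13*b + 42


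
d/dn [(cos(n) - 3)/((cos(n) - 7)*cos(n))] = (sin(n) + 21*sin(n)/cos(n)^2 - 6*tan(n))/(cos(n) - 7)^2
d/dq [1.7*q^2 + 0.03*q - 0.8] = 3.4*q + 0.03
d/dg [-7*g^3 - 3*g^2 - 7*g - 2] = -21*g^2 - 6*g - 7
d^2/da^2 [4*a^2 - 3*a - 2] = 8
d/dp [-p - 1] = -1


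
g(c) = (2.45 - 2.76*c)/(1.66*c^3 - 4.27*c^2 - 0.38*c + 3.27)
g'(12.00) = 0.00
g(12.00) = -0.01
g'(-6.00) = -0.01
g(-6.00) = -0.04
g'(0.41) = -0.46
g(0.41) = 0.53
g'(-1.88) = -0.39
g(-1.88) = -0.35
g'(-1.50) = -0.96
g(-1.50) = -0.58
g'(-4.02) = -0.04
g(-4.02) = -0.08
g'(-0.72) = -77.30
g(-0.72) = 6.25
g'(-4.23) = -0.03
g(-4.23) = -0.07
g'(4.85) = 0.07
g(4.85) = -0.12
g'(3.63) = 0.30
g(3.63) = -0.30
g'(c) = (2.45 - 2.76*c)*(-4.98*c^2 + 8.54*c + 0.38)/(1.66*c^3 - 4.27*c^2 - 0.38*c + 3.27)^2 - 2.76/(1.66*c^3 - 4.27*c^2 - 0.38*c + 3.27) = (9.1632*c^3 - 23.9862*c^2 + 20.923*c - 8.0942)/(2.7556*c^6 - 14.1764*c^5 + 16.9713*c^4 + 14.1016*c^3 - 27.7814*c^2 - 2.4852*c + 10.6929)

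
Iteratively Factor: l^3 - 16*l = (l + 4)*(l^2 - 4*l) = l*(l + 4)*(l - 4)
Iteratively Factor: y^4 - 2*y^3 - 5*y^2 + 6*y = (y - 3)*(y^3 + y^2 - 2*y) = (y - 3)*(y + 2)*(y^2 - y) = y*(y - 3)*(y + 2)*(y - 1)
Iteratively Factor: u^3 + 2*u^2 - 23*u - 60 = (u + 4)*(u^2 - 2*u - 15) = (u + 3)*(u + 4)*(u - 5)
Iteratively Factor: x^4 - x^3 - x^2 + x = (x - 1)*(x^3 - x) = (x - 1)^2*(x^2 + x) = x*(x - 1)^2*(x + 1)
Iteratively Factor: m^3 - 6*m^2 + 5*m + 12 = (m + 1)*(m^2 - 7*m + 12) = (m - 4)*(m + 1)*(m - 3)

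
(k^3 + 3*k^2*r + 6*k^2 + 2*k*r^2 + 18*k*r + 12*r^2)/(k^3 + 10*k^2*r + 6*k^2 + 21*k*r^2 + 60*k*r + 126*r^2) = (k^2 + 3*k*r + 2*r^2)/(k^2 + 10*k*r + 21*r^2)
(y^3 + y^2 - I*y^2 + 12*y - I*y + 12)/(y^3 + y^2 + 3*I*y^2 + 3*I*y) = (y - 4*I)/y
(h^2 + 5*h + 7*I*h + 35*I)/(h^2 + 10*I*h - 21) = (h + 5)/(h + 3*I)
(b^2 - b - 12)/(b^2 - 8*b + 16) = (b + 3)/(b - 4)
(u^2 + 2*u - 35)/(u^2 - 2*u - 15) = (u + 7)/(u + 3)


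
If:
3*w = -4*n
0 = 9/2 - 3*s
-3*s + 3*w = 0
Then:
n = -9/8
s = 3/2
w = 3/2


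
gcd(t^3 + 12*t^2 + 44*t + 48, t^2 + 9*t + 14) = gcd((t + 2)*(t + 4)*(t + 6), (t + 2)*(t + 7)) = t + 2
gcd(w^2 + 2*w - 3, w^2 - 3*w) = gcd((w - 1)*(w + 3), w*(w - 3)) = 1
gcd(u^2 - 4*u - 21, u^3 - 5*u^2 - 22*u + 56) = u - 7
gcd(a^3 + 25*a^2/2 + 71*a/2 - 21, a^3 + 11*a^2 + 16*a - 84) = a^2 + 13*a + 42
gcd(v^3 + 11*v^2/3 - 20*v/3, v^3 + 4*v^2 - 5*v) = v^2 + 5*v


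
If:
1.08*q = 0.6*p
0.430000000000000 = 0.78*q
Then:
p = 0.99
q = 0.55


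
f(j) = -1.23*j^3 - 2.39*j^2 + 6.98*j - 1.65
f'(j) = -3.69*j^2 - 4.78*j + 6.98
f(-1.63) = -14.05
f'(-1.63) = 4.97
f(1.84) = -4.56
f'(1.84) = -14.31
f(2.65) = -22.83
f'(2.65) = -31.60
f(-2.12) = -15.47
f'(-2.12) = 0.53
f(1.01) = 1.69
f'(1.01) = -1.61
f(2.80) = -27.84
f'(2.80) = -35.33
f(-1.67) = -14.24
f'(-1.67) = 4.67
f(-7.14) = 274.38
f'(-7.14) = -147.01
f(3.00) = -35.43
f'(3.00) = -40.57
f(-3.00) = -10.89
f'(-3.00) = -11.89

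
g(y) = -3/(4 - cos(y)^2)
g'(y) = 6*sin(y)*cos(y)/(4 - cos(y)^2)^2 = 6*sin(y)*cos(y)/(cos(y)^2 - 4)^2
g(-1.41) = -0.75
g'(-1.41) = -0.06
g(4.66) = -0.75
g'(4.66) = 0.02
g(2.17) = -0.81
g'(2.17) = -0.21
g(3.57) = -0.95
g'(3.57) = 0.23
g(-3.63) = -0.93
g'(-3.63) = -0.24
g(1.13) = -0.79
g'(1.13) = 0.16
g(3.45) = -0.97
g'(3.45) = 0.18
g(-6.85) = -0.91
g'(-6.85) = -0.25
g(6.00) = -0.97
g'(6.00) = -0.17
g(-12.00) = -0.91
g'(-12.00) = 0.25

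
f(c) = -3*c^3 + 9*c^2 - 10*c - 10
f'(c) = -9*c^2 + 18*c - 10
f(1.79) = -16.27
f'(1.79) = -6.62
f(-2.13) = 81.12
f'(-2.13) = -89.17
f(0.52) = -13.19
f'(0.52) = -3.07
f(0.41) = -12.79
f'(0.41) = -4.13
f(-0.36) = -5.09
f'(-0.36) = -17.65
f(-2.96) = 176.26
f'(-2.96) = -142.13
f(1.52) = -14.94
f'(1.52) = -3.43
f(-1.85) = 58.30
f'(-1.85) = -74.10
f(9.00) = -1558.00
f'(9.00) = -577.00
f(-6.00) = 1022.00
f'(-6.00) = -442.00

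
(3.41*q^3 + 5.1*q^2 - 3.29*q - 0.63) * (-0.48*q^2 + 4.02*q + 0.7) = -1.6368*q^5 + 11.2602*q^4 + 24.4682*q^3 - 9.3534*q^2 - 4.8356*q - 0.441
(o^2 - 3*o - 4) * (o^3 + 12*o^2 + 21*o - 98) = o^5 + 9*o^4 - 19*o^3 - 209*o^2 + 210*o + 392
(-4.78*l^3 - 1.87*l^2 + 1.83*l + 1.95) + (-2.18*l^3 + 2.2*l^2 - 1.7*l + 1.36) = -6.96*l^3 + 0.33*l^2 + 0.13*l + 3.31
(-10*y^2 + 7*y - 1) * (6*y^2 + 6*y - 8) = -60*y^4 - 18*y^3 + 116*y^2 - 62*y + 8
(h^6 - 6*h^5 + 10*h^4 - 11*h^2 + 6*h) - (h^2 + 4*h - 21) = h^6 - 6*h^5 + 10*h^4 - 12*h^2 + 2*h + 21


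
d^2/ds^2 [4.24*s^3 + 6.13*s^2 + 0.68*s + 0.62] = 25.44*s + 12.26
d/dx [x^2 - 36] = 2*x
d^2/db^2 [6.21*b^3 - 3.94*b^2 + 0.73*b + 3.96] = 37.26*b - 7.88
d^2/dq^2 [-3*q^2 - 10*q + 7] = -6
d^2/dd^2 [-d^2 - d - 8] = -2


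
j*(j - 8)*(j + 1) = j^3 - 7*j^2 - 8*j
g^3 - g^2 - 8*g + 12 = (g - 2)^2*(g + 3)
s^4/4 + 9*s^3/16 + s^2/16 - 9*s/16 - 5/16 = (s/4 + 1/4)*(s - 1)*(s + 1)*(s + 5/4)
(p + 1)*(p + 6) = p^2 + 7*p + 6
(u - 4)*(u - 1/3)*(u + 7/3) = u^3 - 2*u^2 - 79*u/9 + 28/9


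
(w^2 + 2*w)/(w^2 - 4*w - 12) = w/(w - 6)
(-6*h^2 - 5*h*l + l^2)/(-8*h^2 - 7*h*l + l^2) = (6*h - l)/(8*h - l)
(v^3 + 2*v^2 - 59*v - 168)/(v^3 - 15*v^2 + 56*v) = (v^2 + 10*v + 21)/(v*(v - 7))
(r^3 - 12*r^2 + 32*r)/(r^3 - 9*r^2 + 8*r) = (r - 4)/(r - 1)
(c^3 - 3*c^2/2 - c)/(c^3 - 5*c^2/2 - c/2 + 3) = c*(2*c + 1)/(2*c^2 - c - 3)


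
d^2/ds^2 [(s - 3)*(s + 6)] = 2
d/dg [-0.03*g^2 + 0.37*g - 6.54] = 0.37 - 0.06*g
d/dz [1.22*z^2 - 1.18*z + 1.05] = 2.44*z - 1.18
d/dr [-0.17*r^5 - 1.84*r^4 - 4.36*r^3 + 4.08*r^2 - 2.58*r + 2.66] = -0.85*r^4 - 7.36*r^3 - 13.08*r^2 + 8.16*r - 2.58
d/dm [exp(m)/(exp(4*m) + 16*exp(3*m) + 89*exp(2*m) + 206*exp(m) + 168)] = (-3*exp(4*m) - 32*exp(3*m) - 89*exp(2*m) + 168)*exp(m)/(exp(8*m) + 32*exp(7*m) + 434*exp(6*m) + 3260*exp(5*m) + 14849*exp(4*m) + 42044*exp(3*m) + 72340*exp(2*m) + 69216*exp(m) + 28224)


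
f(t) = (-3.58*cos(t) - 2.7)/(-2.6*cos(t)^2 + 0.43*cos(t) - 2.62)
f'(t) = (-5.2*sin(t)*cos(t) + 0.43*sin(t))*(-3.58*cos(t) - 2.7)/(-2.6*cos(t)^2 + 0.43*cos(t) - 2.62)^2 + 3.58*sin(t)/(-2.6*cos(t)^2 + 0.43*cos(t) - 2.62)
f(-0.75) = 1.44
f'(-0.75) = -0.24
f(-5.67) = 1.40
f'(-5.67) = 0.26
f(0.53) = 1.38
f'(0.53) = 0.25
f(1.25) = 1.40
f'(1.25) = -0.65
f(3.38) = -0.14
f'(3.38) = 0.12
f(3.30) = -0.15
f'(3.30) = 0.08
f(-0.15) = 1.32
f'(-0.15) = -0.08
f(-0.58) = 1.40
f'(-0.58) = -0.25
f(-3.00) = -0.15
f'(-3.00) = 0.07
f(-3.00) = -0.15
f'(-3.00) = 0.07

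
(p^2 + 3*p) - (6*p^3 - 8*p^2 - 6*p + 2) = -6*p^3 + 9*p^2 + 9*p - 2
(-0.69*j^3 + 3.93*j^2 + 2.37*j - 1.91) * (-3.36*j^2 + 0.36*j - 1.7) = 2.3184*j^5 - 13.4532*j^4 - 5.3754*j^3 + 0.589799999999999*j^2 - 4.7166*j + 3.247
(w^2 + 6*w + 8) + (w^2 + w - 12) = 2*w^2 + 7*w - 4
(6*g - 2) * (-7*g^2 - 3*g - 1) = -42*g^3 - 4*g^2 + 2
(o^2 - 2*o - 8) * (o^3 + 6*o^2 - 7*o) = o^5 + 4*o^4 - 27*o^3 - 34*o^2 + 56*o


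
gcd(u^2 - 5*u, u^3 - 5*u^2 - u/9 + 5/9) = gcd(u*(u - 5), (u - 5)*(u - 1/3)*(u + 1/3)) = u - 5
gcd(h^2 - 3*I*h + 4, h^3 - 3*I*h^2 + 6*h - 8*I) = h - 4*I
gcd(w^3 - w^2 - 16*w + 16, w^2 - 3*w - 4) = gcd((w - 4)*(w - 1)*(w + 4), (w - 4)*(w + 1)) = w - 4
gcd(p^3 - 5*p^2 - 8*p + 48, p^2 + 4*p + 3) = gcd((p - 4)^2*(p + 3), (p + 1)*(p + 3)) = p + 3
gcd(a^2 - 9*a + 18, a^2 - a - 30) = a - 6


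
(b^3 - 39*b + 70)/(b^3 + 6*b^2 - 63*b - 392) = (b^2 - 7*b + 10)/(b^2 - b - 56)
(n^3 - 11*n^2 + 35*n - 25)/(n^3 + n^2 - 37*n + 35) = (n - 5)/(n + 7)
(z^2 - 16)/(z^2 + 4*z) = (z - 4)/z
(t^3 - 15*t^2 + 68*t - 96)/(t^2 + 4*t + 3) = (t^3 - 15*t^2 + 68*t - 96)/(t^2 + 4*t + 3)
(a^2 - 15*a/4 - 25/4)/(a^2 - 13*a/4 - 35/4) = (4*a + 5)/(4*a + 7)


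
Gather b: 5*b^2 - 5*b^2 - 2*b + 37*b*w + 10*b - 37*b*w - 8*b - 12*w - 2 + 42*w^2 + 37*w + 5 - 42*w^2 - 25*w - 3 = 0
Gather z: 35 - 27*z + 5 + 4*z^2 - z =4*z^2 - 28*z + 40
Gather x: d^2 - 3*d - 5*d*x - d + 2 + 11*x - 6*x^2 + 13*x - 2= d^2 - 4*d - 6*x^2 + x*(24 - 5*d)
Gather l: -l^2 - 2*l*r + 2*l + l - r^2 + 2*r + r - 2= -l^2 + l*(3 - 2*r) - r^2 + 3*r - 2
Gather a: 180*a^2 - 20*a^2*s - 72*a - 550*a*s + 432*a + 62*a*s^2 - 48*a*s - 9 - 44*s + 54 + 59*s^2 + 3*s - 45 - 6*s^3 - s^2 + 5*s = a^2*(180 - 20*s) + a*(62*s^2 - 598*s + 360) - 6*s^3 + 58*s^2 - 36*s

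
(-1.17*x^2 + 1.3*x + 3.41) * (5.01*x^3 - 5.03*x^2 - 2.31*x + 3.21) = -5.8617*x^5 + 12.3981*x^4 + 13.2478*x^3 - 23.911*x^2 - 3.7041*x + 10.9461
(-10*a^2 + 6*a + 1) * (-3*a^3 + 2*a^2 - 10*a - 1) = 30*a^5 - 38*a^4 + 109*a^3 - 48*a^2 - 16*a - 1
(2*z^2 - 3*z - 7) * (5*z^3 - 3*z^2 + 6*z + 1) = 10*z^5 - 21*z^4 - 14*z^3 + 5*z^2 - 45*z - 7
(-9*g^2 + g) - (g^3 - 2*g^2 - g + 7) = -g^3 - 7*g^2 + 2*g - 7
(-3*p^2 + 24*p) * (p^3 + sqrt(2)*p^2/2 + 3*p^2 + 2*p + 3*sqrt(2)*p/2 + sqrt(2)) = -3*p^5 - 3*sqrt(2)*p^4/2 + 15*p^4 + 15*sqrt(2)*p^3/2 + 66*p^3 + 33*sqrt(2)*p^2 + 48*p^2 + 24*sqrt(2)*p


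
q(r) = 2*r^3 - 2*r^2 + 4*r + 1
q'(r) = 6*r^2 - 4*r + 4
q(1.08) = 5.51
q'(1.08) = 6.68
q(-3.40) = -114.33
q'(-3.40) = 86.96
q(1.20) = 6.38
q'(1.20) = 7.84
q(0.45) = 2.58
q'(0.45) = 3.42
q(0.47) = 2.65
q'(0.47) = 3.45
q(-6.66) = -705.17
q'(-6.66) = 296.77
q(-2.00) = -31.00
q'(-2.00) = 36.00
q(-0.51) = -1.83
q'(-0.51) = 7.60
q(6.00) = 385.00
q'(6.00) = 196.00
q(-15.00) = -7259.00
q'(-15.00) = 1414.00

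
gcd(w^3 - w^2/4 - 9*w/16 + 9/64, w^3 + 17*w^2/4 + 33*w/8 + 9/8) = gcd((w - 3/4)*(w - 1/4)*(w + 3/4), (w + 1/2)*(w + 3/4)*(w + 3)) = w + 3/4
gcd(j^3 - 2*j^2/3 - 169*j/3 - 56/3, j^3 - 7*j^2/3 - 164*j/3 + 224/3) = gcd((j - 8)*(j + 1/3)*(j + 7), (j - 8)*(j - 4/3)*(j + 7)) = j^2 - j - 56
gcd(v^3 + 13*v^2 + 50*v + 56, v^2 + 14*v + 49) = v + 7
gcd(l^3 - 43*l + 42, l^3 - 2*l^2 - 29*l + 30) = l^2 - 7*l + 6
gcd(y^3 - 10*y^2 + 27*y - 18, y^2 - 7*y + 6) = y^2 - 7*y + 6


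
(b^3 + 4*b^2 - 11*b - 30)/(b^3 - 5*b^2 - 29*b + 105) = (b + 2)/(b - 7)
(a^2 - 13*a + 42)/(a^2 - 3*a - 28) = (a - 6)/(a + 4)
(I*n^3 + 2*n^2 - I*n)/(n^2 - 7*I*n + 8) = n*(I*n^2 + 2*n - I)/(n^2 - 7*I*n + 8)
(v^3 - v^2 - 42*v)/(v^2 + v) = (v^2 - v - 42)/(v + 1)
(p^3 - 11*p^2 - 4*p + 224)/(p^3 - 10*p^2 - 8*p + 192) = (p - 7)/(p - 6)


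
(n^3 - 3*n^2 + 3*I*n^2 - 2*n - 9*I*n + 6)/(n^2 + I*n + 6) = (n^3 + 3*n^2*(-1 + I) - n*(2 + 9*I) + 6)/(n^2 + I*n + 6)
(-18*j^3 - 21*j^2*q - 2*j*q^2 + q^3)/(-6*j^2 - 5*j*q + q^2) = 3*j + q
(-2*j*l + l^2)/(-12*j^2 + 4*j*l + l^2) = l/(6*j + l)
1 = 1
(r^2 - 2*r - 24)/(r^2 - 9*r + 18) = (r + 4)/(r - 3)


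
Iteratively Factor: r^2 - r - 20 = (r + 4)*(r - 5)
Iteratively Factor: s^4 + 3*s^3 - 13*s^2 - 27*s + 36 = (s + 4)*(s^3 - s^2 - 9*s + 9) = (s - 1)*(s + 4)*(s^2 - 9) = (s - 1)*(s + 3)*(s + 4)*(s - 3)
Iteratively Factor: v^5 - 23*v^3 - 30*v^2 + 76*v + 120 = (v + 2)*(v^4 - 2*v^3 - 19*v^2 + 8*v + 60) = (v - 2)*(v + 2)*(v^3 - 19*v - 30) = (v - 2)*(v + 2)^2*(v^2 - 2*v - 15) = (v - 2)*(v + 2)^2*(v + 3)*(v - 5)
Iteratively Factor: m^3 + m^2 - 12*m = (m + 4)*(m^2 - 3*m) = m*(m + 4)*(m - 3)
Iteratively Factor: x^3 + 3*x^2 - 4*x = (x - 1)*(x^2 + 4*x) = (x - 1)*(x + 4)*(x)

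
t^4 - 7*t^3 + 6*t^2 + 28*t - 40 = (t - 5)*(t - 2)^2*(t + 2)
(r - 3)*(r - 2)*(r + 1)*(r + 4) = r^4 - 15*r^2 + 10*r + 24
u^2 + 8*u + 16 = (u + 4)^2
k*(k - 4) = k^2 - 4*k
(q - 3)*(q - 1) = q^2 - 4*q + 3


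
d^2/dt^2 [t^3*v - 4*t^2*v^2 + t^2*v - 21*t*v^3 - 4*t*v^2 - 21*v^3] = 2*v*(3*t - 4*v + 1)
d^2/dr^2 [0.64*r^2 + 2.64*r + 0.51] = 1.28000000000000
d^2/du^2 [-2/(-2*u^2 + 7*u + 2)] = 4*(4*u^2 - 14*u - (4*u - 7)^2 - 4)/(-2*u^2 + 7*u + 2)^3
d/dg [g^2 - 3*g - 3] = 2*g - 3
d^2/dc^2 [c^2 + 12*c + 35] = 2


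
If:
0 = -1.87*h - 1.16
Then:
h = -0.62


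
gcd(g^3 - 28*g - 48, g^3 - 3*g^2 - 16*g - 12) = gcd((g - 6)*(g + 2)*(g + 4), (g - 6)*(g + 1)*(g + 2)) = g^2 - 4*g - 12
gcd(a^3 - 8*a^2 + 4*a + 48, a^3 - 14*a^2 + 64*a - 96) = a^2 - 10*a + 24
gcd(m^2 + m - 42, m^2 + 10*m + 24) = 1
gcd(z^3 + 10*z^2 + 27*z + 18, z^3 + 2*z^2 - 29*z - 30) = z^2 + 7*z + 6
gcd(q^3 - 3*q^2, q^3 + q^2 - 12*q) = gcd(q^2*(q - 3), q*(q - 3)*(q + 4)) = q^2 - 3*q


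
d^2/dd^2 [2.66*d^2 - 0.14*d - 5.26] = 5.32000000000000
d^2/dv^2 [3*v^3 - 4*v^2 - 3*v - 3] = 18*v - 8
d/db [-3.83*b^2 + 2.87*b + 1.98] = 2.87 - 7.66*b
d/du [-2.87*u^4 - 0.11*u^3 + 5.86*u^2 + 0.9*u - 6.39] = -11.48*u^3 - 0.33*u^2 + 11.72*u + 0.9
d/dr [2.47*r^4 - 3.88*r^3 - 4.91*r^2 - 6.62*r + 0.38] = 9.88*r^3 - 11.64*r^2 - 9.82*r - 6.62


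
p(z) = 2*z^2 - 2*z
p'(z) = 4*z - 2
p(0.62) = -0.47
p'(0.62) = 0.48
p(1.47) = 1.38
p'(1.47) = 3.88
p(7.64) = 101.46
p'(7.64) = 28.56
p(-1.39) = 6.64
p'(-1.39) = -7.56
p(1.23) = 0.57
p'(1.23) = 2.92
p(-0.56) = 1.75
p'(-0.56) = -4.24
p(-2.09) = 12.92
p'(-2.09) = -10.36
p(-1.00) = 4.00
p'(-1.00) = -6.00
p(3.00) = 12.00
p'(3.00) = 10.00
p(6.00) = 60.00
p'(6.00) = 22.00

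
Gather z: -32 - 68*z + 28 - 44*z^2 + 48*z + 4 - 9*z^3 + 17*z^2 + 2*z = -9*z^3 - 27*z^2 - 18*z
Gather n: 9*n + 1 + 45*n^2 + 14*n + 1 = 45*n^2 + 23*n + 2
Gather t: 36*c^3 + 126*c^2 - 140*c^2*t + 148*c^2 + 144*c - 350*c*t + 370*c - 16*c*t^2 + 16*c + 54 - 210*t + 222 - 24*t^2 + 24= 36*c^3 + 274*c^2 + 530*c + t^2*(-16*c - 24) + t*(-140*c^2 - 350*c - 210) + 300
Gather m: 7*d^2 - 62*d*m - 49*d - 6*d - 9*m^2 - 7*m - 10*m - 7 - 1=7*d^2 - 55*d - 9*m^2 + m*(-62*d - 17) - 8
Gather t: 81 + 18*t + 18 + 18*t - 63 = 36*t + 36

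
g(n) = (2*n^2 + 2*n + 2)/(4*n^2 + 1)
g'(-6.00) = -0.01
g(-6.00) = 0.43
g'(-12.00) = 0.00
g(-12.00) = 0.46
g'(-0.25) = 2.88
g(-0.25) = 1.30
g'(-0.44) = 1.82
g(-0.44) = 0.85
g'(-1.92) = -0.02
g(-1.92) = 0.35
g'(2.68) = -0.10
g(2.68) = 0.73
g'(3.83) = -0.05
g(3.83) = 0.65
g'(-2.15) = -0.02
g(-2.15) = 0.36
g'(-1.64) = 0.00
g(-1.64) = 0.35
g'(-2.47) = -0.03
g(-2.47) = 0.36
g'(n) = -8*n*(2*n^2 + 2*n + 2)/(4*n^2 + 1)^2 + (4*n + 2)/(4*n^2 + 1)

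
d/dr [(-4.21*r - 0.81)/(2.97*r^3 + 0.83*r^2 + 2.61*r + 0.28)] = (25.0074*r^3 + 10.7114*r^2 + 1.3446*r + 0.9353)/(8.8209*r^6 + 4.9302*r^5 + 16.1923*r^4 + 5.9958*r^3 + 7.2769*r^2 + 1.4616*r + 0.0784)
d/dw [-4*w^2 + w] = 1 - 8*w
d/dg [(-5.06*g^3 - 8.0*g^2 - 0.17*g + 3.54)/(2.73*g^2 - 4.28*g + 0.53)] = (-13.8138*g^4 + 43.3136*g^3 + 26.6587*g^2 - 27.8084*g + 15.0611)/(7.4529*g^4 - 23.3688*g^3 + 21.2122*g^2 - 4.5368*g + 0.2809)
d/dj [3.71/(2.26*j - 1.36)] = -8.3846/(2.26*j - 1.36)^2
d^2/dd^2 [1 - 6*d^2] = -12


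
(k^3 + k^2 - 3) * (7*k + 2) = 7*k^4 + 9*k^3 + 2*k^2 - 21*k - 6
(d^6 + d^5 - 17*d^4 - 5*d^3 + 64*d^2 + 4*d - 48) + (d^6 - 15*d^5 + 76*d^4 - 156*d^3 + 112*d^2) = 2*d^6 - 14*d^5 + 59*d^4 - 161*d^3 + 176*d^2 + 4*d - 48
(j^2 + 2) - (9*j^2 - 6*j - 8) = -8*j^2 + 6*j + 10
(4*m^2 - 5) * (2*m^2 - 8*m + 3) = 8*m^4 - 32*m^3 + 2*m^2 + 40*m - 15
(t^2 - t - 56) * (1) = t^2 - t - 56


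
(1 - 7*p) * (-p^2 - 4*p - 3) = 7*p^3 + 27*p^2 + 17*p - 3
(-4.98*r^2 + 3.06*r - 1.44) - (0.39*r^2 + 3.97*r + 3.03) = -5.37*r^2 - 0.91*r - 4.47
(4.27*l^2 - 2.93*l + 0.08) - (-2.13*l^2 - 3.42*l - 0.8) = 6.4*l^2 + 0.49*l + 0.88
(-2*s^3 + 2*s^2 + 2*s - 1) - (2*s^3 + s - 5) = -4*s^3 + 2*s^2 + s + 4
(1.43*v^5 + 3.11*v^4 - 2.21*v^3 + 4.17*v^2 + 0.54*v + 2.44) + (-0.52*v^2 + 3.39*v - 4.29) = 1.43*v^5 + 3.11*v^4 - 2.21*v^3 + 3.65*v^2 + 3.93*v - 1.85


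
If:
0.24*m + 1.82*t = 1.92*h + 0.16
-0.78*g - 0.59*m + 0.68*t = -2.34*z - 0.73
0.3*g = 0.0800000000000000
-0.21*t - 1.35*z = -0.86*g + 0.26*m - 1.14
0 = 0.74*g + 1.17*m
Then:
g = 0.27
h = -9.32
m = -0.17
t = -9.72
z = 2.56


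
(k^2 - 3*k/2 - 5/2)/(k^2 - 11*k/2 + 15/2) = (k + 1)/(k - 3)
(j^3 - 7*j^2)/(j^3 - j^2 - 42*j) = j/(j + 6)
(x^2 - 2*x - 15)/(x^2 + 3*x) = (x - 5)/x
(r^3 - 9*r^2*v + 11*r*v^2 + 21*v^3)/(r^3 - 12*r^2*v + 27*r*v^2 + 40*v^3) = (r^2 - 10*r*v + 21*v^2)/(r^2 - 13*r*v + 40*v^2)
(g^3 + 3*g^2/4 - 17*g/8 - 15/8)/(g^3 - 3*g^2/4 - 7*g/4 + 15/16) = 2*(g + 1)/(2*g - 1)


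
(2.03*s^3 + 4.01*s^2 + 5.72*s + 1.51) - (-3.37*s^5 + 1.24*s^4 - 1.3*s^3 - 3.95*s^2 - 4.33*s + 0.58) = 3.37*s^5 - 1.24*s^4 + 3.33*s^3 + 7.96*s^2 + 10.05*s + 0.93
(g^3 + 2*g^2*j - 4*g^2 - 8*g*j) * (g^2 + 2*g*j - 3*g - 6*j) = g^5 + 4*g^4*j - 7*g^4 + 4*g^3*j^2 - 28*g^3*j + 12*g^3 - 28*g^2*j^2 + 48*g^2*j + 48*g*j^2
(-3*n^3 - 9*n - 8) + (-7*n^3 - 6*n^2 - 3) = -10*n^3 - 6*n^2 - 9*n - 11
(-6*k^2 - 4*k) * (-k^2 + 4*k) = 6*k^4 - 20*k^3 - 16*k^2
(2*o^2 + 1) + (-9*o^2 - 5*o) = -7*o^2 - 5*o + 1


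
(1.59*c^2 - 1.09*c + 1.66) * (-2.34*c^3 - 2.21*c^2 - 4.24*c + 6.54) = -3.7206*c^5 - 0.9633*c^4 - 8.2171*c^3 + 11.3516*c^2 - 14.167*c + 10.8564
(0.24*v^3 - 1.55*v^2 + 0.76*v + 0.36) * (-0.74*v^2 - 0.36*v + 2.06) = -0.1776*v^5 + 1.0606*v^4 + 0.49*v^3 - 3.733*v^2 + 1.436*v + 0.7416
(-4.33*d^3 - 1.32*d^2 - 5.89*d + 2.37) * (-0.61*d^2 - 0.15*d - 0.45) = 2.6413*d^5 + 1.4547*d^4 + 5.7394*d^3 + 0.0318000000000001*d^2 + 2.295*d - 1.0665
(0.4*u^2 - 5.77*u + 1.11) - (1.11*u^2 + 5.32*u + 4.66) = -0.71*u^2 - 11.09*u - 3.55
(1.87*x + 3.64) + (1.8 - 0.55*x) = 1.32*x + 5.44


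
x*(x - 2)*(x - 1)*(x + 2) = x^4 - x^3 - 4*x^2 + 4*x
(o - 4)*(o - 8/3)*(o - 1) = o^3 - 23*o^2/3 + 52*o/3 - 32/3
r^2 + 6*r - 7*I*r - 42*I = (r + 6)*(r - 7*I)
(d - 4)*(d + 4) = d^2 - 16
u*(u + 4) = u^2 + 4*u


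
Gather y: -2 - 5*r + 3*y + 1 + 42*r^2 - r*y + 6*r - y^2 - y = 42*r^2 + r - y^2 + y*(2 - r) - 1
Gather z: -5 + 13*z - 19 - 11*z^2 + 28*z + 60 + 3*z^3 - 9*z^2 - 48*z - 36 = 3*z^3 - 20*z^2 - 7*z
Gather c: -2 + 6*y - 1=6*y - 3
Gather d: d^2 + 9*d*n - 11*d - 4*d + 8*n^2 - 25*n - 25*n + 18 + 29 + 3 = d^2 + d*(9*n - 15) + 8*n^2 - 50*n + 50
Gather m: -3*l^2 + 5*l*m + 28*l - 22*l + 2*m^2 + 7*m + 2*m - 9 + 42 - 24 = -3*l^2 + 6*l + 2*m^2 + m*(5*l + 9) + 9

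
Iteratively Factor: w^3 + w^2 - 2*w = (w + 2)*(w^2 - w) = w*(w + 2)*(w - 1)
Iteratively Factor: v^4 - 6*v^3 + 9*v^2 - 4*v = (v - 1)*(v^3 - 5*v^2 + 4*v) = (v - 4)*(v - 1)*(v^2 - v) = v*(v - 4)*(v - 1)*(v - 1)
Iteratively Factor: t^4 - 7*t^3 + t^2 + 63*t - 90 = (t - 3)*(t^3 - 4*t^2 - 11*t + 30) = (t - 5)*(t - 3)*(t^2 + t - 6) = (t - 5)*(t - 3)*(t - 2)*(t + 3)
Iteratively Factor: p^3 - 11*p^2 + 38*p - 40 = (p - 4)*(p^2 - 7*p + 10) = (p - 4)*(p - 2)*(p - 5)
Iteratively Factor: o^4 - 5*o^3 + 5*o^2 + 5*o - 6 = (o - 1)*(o^3 - 4*o^2 + o + 6) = (o - 1)*(o + 1)*(o^2 - 5*o + 6) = (o - 3)*(o - 1)*(o + 1)*(o - 2)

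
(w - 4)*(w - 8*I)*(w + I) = w^3 - 4*w^2 - 7*I*w^2 + 8*w + 28*I*w - 32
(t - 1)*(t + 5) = t^2 + 4*t - 5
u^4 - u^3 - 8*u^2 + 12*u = u*(u - 2)^2*(u + 3)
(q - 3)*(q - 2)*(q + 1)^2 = q^4 - 3*q^3 - 3*q^2 + 7*q + 6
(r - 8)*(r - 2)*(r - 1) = r^3 - 11*r^2 + 26*r - 16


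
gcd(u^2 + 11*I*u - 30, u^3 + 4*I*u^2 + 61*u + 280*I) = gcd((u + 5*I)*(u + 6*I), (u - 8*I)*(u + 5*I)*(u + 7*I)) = u + 5*I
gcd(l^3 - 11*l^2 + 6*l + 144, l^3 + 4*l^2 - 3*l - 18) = l + 3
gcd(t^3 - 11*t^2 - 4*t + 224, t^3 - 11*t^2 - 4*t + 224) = t^3 - 11*t^2 - 4*t + 224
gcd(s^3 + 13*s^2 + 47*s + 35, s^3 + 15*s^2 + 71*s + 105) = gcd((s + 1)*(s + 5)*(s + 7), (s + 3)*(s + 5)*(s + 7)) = s^2 + 12*s + 35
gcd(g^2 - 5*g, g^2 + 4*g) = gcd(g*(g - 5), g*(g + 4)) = g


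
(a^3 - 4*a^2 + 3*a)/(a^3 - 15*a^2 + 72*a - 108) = a*(a - 1)/(a^2 - 12*a + 36)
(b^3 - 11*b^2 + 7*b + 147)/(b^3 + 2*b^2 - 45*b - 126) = (b - 7)/(b + 6)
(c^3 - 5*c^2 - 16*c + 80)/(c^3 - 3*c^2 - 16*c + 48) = (c - 5)/(c - 3)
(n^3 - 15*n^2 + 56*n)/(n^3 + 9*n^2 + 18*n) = (n^2 - 15*n + 56)/(n^2 + 9*n + 18)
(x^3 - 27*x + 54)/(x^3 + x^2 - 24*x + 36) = (x - 3)/(x - 2)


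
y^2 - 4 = (y - 2)*(y + 2)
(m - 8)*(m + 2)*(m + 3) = m^3 - 3*m^2 - 34*m - 48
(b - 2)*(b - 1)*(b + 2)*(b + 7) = b^4 + 6*b^3 - 11*b^2 - 24*b + 28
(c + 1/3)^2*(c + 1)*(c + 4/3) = c^4 + 3*c^3 + 3*c^2 + 31*c/27 + 4/27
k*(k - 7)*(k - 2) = k^3 - 9*k^2 + 14*k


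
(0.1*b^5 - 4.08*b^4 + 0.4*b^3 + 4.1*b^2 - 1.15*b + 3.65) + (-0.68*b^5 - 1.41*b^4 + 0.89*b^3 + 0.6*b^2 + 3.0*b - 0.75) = -0.58*b^5 - 5.49*b^4 + 1.29*b^3 + 4.7*b^2 + 1.85*b + 2.9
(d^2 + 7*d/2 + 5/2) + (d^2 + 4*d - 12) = 2*d^2 + 15*d/2 - 19/2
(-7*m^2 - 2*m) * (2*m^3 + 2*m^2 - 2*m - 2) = -14*m^5 - 18*m^4 + 10*m^3 + 18*m^2 + 4*m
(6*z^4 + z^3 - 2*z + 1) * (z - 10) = 6*z^5 - 59*z^4 - 10*z^3 - 2*z^2 + 21*z - 10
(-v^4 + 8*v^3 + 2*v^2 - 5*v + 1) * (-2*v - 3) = 2*v^5 - 13*v^4 - 28*v^3 + 4*v^2 + 13*v - 3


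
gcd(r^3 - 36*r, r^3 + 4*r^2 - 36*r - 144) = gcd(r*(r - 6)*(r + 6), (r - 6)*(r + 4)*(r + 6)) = r^2 - 36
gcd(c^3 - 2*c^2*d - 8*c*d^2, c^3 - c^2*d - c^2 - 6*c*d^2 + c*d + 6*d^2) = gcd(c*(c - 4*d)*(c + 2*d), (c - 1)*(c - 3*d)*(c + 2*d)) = c + 2*d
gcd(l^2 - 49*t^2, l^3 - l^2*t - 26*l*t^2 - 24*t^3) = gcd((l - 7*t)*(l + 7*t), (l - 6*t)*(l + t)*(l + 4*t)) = 1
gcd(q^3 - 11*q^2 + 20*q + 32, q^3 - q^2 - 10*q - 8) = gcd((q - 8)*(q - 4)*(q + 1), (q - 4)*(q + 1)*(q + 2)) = q^2 - 3*q - 4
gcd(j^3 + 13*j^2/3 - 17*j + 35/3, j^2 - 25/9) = j - 5/3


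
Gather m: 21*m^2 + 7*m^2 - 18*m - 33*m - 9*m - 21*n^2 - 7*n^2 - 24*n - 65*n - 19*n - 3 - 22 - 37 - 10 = 28*m^2 - 60*m - 28*n^2 - 108*n - 72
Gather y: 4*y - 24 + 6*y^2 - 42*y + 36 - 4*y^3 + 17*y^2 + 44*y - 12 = -4*y^3 + 23*y^2 + 6*y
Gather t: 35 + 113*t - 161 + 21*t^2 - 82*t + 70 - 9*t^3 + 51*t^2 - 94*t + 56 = -9*t^3 + 72*t^2 - 63*t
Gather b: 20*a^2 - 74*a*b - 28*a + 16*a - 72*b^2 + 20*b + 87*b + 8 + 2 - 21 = 20*a^2 - 12*a - 72*b^2 + b*(107 - 74*a) - 11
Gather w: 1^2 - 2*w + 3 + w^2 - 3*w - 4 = w^2 - 5*w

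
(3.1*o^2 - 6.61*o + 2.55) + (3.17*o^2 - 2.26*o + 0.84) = 6.27*o^2 - 8.87*o + 3.39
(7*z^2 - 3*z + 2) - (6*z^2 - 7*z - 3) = z^2 + 4*z + 5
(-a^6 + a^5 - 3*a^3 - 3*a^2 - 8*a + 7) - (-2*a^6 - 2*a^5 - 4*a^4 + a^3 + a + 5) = a^6 + 3*a^5 + 4*a^4 - 4*a^3 - 3*a^2 - 9*a + 2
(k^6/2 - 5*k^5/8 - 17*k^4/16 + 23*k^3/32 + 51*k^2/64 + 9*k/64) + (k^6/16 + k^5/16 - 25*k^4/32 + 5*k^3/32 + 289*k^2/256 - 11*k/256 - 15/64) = 9*k^6/16 - 9*k^5/16 - 59*k^4/32 + 7*k^3/8 + 493*k^2/256 + 25*k/256 - 15/64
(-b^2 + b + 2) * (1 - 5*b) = 5*b^3 - 6*b^2 - 9*b + 2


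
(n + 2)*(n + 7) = n^2 + 9*n + 14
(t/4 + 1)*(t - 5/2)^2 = t^3/4 - t^2/4 - 55*t/16 + 25/4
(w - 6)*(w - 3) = w^2 - 9*w + 18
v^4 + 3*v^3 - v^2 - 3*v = v*(v - 1)*(v + 1)*(v + 3)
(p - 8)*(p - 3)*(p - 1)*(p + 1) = p^4 - 11*p^3 + 23*p^2 + 11*p - 24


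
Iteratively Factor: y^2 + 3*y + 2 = (y + 1)*(y + 2)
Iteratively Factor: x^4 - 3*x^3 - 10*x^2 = (x + 2)*(x^3 - 5*x^2) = (x - 5)*(x + 2)*(x^2) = x*(x - 5)*(x + 2)*(x)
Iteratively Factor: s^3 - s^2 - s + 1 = (s + 1)*(s^2 - 2*s + 1) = (s - 1)*(s + 1)*(s - 1)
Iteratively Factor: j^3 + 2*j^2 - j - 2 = (j + 2)*(j^2 - 1) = (j - 1)*(j + 2)*(j + 1)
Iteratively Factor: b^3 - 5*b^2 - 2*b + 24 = (b + 2)*(b^2 - 7*b + 12) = (b - 4)*(b + 2)*(b - 3)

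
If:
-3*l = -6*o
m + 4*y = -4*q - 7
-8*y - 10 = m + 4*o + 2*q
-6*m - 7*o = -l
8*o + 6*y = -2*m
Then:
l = 52/11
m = -65/33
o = 26/11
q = 245/198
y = -247/99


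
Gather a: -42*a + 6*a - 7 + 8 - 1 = -36*a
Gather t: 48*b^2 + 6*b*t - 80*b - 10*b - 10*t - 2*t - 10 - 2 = 48*b^2 - 90*b + t*(6*b - 12) - 12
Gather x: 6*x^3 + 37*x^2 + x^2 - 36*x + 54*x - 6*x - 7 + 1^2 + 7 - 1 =6*x^3 + 38*x^2 + 12*x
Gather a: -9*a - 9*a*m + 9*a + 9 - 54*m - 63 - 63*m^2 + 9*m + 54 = -9*a*m - 63*m^2 - 45*m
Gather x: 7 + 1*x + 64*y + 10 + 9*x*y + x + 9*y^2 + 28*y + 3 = x*(9*y + 2) + 9*y^2 + 92*y + 20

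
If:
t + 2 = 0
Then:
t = -2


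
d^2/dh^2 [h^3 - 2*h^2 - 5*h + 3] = 6*h - 4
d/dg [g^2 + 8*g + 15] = 2*g + 8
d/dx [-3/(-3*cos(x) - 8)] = 9*sin(x)/(3*cos(x) + 8)^2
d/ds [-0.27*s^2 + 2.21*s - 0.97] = 2.21 - 0.54*s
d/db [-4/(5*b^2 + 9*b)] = 4*(10*b + 9)/(b^2*(5*b + 9)^2)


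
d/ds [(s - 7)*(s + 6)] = 2*s - 1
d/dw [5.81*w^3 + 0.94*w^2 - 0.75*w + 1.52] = 17.43*w^2 + 1.88*w - 0.75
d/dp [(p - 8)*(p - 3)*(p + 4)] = 3*p^2 - 14*p - 20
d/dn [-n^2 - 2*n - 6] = -2*n - 2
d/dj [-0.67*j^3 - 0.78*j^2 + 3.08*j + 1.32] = -2.01*j^2 - 1.56*j + 3.08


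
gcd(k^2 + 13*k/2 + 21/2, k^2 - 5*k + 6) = 1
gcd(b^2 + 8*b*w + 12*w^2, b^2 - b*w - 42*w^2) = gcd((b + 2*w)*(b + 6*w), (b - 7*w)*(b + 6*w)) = b + 6*w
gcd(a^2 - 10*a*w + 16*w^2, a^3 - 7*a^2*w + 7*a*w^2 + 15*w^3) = 1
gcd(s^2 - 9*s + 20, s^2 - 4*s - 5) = s - 5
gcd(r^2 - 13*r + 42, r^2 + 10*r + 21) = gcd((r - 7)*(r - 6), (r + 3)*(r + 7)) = 1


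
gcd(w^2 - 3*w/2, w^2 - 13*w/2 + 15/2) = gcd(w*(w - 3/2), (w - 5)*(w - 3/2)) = w - 3/2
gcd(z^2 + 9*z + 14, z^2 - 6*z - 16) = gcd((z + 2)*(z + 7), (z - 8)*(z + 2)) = z + 2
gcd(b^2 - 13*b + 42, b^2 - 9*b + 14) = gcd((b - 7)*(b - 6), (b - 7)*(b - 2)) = b - 7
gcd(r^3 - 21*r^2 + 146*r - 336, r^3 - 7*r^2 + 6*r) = r - 6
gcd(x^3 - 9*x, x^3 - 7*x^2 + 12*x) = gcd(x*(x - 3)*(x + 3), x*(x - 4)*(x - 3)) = x^2 - 3*x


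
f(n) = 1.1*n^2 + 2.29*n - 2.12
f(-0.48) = -2.97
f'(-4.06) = -6.64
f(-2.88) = 0.41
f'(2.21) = 7.15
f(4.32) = 28.30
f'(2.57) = 7.94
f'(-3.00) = -4.31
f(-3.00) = 0.91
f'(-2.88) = -4.05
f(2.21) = 8.31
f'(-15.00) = -30.71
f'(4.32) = 11.79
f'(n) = 2.2*n + 2.29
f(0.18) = -1.67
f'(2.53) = 7.86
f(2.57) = 11.03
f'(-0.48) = 1.23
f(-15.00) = 211.03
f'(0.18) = 2.69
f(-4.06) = 6.71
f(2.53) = 10.71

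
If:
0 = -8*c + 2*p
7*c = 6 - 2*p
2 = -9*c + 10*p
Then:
No Solution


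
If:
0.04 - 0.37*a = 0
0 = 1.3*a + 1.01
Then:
No Solution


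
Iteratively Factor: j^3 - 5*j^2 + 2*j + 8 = (j + 1)*(j^2 - 6*j + 8) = (j - 4)*(j + 1)*(j - 2)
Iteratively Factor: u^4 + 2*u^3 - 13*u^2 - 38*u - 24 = (u + 3)*(u^3 - u^2 - 10*u - 8) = (u - 4)*(u + 3)*(u^2 + 3*u + 2) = (u - 4)*(u + 2)*(u + 3)*(u + 1)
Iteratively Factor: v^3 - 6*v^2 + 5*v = (v - 5)*(v^2 - v) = v*(v - 5)*(v - 1)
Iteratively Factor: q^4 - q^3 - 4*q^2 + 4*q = (q + 2)*(q^3 - 3*q^2 + 2*q) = q*(q + 2)*(q^2 - 3*q + 2) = q*(q - 1)*(q + 2)*(q - 2)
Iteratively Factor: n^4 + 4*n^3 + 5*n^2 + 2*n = (n + 1)*(n^3 + 3*n^2 + 2*n) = (n + 1)*(n + 2)*(n^2 + n) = (n + 1)^2*(n + 2)*(n)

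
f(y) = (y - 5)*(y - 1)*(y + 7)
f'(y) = (y - 5)*(y - 1) + (y - 5)*(y + 7) + (y - 1)*(y + 7) = 3*y^2 + 2*y - 37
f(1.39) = -11.81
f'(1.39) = -28.42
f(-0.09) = 38.34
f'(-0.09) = -37.16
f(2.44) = -34.80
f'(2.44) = -14.26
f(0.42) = 19.71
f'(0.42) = -35.63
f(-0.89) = 68.02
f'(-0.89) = -36.40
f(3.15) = -40.37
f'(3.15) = -0.93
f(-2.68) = 122.09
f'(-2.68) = -20.81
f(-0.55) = 55.49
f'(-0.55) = -37.19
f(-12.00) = -1105.00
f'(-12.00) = 371.00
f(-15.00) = -2560.00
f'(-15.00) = 608.00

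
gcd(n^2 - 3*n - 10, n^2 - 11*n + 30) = n - 5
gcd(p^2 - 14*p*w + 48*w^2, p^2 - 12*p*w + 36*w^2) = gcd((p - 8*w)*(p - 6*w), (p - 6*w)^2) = p - 6*w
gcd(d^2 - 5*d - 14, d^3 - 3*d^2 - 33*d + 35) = d - 7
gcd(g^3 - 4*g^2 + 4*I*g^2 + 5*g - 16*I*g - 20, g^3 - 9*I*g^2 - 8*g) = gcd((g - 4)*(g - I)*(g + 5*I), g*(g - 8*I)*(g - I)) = g - I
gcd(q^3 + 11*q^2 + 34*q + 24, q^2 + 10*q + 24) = q^2 + 10*q + 24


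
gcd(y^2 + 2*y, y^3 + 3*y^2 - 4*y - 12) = y + 2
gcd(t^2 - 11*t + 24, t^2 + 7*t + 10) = 1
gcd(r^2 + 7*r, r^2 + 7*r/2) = r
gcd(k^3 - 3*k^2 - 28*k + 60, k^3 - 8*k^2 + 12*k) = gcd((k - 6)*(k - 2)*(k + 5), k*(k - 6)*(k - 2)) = k^2 - 8*k + 12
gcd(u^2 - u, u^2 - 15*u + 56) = 1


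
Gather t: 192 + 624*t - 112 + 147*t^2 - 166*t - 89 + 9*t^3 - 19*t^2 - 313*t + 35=9*t^3 + 128*t^2 + 145*t + 26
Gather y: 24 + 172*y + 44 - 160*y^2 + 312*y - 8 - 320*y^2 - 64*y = -480*y^2 + 420*y + 60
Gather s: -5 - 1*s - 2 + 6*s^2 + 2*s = 6*s^2 + s - 7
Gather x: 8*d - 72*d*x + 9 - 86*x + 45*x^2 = 8*d + 45*x^2 + x*(-72*d - 86) + 9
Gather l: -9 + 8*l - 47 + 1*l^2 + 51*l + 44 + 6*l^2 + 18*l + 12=7*l^2 + 77*l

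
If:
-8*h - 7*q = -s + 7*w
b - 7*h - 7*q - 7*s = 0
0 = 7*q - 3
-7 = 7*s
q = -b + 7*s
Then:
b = -52/7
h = -24/49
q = 3/7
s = -1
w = -4/343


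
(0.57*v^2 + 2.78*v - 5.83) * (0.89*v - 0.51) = 0.5073*v^3 + 2.1835*v^2 - 6.6065*v + 2.9733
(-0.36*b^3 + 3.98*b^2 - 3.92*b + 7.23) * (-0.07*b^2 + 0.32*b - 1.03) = 0.0252*b^5 - 0.3938*b^4 + 1.9188*b^3 - 5.8599*b^2 + 6.3512*b - 7.4469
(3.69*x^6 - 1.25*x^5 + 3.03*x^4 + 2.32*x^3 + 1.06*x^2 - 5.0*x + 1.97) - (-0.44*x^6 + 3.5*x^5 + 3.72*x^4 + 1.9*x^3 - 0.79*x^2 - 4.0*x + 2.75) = 4.13*x^6 - 4.75*x^5 - 0.69*x^4 + 0.42*x^3 + 1.85*x^2 - 1.0*x - 0.78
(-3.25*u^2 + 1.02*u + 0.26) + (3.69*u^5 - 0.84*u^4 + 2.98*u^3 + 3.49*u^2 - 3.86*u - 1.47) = 3.69*u^5 - 0.84*u^4 + 2.98*u^3 + 0.24*u^2 - 2.84*u - 1.21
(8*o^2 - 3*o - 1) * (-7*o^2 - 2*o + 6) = -56*o^4 + 5*o^3 + 61*o^2 - 16*o - 6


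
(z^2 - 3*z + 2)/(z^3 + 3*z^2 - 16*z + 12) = 1/(z + 6)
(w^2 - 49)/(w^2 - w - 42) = (w + 7)/(w + 6)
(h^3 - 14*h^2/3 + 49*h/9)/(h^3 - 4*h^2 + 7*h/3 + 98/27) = 3*h/(3*h + 2)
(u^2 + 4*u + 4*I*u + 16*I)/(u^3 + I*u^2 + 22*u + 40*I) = (u + 4)/(u^2 - 3*I*u + 10)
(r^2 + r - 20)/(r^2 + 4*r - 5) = (r - 4)/(r - 1)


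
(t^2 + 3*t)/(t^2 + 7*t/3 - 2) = 3*t/(3*t - 2)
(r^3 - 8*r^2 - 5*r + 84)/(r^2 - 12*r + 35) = (r^2 - r - 12)/(r - 5)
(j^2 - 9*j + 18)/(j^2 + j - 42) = (j - 3)/(j + 7)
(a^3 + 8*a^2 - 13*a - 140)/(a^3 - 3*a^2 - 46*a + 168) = (a + 5)/(a - 6)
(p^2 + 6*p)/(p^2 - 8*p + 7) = p*(p + 6)/(p^2 - 8*p + 7)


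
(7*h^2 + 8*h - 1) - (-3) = 7*h^2 + 8*h + 2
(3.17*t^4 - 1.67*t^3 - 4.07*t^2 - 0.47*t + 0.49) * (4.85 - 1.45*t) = -4.5965*t^5 + 17.796*t^4 - 2.198*t^3 - 19.058*t^2 - 2.99*t + 2.3765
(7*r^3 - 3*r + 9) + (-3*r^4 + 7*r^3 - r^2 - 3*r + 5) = -3*r^4 + 14*r^3 - r^2 - 6*r + 14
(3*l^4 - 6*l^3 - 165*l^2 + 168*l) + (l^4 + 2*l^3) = 4*l^4 - 4*l^3 - 165*l^2 + 168*l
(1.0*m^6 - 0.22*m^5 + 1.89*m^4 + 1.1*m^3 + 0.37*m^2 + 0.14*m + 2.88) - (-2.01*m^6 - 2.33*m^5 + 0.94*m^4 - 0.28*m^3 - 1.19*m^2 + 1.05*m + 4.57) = 3.01*m^6 + 2.11*m^5 + 0.95*m^4 + 1.38*m^3 + 1.56*m^2 - 0.91*m - 1.69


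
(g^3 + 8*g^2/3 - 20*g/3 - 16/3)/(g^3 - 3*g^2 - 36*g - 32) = (3*g^2 - 4*g - 4)/(3*(g^2 - 7*g - 8))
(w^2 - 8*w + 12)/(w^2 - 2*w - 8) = (-w^2 + 8*w - 12)/(-w^2 + 2*w + 8)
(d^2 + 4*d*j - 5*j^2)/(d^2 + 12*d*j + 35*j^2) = (d - j)/(d + 7*j)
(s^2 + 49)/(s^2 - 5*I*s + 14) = (s + 7*I)/(s + 2*I)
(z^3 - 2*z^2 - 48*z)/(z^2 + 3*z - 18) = z*(z - 8)/(z - 3)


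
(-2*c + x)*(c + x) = -2*c^2 - c*x + x^2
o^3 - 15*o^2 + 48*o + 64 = (o - 8)^2*(o + 1)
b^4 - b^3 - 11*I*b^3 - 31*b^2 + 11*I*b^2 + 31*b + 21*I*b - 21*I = (b - 7*I)*(b - 3*I)*(-I*b + I)*(I*b + 1)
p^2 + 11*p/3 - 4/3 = (p - 1/3)*(p + 4)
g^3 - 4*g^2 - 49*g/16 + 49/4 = (g - 4)*(g - 7/4)*(g + 7/4)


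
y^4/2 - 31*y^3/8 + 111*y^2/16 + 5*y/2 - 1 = (y/2 + 1/4)*(y - 4)^2*(y - 1/4)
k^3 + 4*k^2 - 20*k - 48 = (k - 4)*(k + 2)*(k + 6)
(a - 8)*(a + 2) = a^2 - 6*a - 16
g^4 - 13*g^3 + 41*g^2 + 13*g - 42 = (g - 7)*(g - 6)*(g - 1)*(g + 1)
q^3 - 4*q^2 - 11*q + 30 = (q - 5)*(q - 2)*(q + 3)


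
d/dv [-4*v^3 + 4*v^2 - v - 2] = -12*v^2 + 8*v - 1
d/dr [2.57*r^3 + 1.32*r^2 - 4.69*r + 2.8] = 7.71*r^2 + 2.64*r - 4.69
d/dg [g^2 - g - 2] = 2*g - 1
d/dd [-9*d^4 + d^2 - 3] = -36*d^3 + 2*d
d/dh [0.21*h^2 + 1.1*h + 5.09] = 0.42*h + 1.1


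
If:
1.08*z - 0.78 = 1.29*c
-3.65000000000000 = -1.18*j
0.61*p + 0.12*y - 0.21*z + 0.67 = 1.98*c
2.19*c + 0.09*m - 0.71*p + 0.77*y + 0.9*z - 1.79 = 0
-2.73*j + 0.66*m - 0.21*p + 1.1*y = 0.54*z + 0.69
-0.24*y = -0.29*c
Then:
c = -0.42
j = 3.09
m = 14.14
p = -2.27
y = -0.50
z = 0.22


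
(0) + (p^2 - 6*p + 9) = p^2 - 6*p + 9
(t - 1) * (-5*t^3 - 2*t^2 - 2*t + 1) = -5*t^4 + 3*t^3 + 3*t - 1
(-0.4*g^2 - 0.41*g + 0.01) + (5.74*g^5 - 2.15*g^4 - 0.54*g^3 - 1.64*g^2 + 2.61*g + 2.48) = 5.74*g^5 - 2.15*g^4 - 0.54*g^3 - 2.04*g^2 + 2.2*g + 2.49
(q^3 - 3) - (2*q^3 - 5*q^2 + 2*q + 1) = -q^3 + 5*q^2 - 2*q - 4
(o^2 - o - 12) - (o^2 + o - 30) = 18 - 2*o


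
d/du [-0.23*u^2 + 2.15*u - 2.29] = 2.15 - 0.46*u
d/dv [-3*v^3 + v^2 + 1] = v*(2 - 9*v)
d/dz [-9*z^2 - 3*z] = -18*z - 3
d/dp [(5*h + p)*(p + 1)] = 5*h + 2*p + 1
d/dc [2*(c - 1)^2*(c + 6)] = 2*(c - 1)*(3*c + 11)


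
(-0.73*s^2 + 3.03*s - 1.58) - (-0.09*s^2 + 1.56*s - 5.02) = -0.64*s^2 + 1.47*s + 3.44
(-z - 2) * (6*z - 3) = -6*z^2 - 9*z + 6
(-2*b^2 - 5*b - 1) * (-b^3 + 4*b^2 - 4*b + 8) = 2*b^5 - 3*b^4 - 11*b^3 - 36*b - 8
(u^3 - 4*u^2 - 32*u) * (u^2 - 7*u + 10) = u^5 - 11*u^4 + 6*u^3 + 184*u^2 - 320*u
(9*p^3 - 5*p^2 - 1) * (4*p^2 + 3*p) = 36*p^5 + 7*p^4 - 15*p^3 - 4*p^2 - 3*p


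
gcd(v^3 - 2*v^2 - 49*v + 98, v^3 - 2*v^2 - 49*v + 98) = v^3 - 2*v^2 - 49*v + 98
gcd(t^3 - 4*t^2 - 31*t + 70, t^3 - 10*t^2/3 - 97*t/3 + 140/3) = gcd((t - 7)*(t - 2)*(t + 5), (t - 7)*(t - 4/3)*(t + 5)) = t^2 - 2*t - 35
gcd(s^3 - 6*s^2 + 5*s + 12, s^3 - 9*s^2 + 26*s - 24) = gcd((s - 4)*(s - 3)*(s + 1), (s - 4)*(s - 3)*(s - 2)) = s^2 - 7*s + 12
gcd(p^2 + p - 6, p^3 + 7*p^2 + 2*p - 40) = p - 2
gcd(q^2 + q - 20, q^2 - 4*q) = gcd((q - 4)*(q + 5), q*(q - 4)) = q - 4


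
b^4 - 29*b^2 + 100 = (b - 5)*(b - 2)*(b + 2)*(b + 5)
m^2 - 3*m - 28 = (m - 7)*(m + 4)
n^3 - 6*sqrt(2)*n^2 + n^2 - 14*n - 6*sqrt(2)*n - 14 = (n + 1)*(n - 7*sqrt(2))*(n + sqrt(2))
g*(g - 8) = g^2 - 8*g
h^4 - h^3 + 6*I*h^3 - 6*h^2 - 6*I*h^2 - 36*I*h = h*(h - 3)*(h + 2)*(h + 6*I)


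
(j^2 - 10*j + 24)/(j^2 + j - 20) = (j - 6)/(j + 5)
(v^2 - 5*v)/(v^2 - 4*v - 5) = v/(v + 1)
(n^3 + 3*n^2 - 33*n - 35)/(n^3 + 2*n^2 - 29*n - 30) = (n + 7)/(n + 6)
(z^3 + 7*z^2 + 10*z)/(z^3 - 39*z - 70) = z/(z - 7)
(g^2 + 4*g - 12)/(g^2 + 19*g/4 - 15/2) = 4*(g - 2)/(4*g - 5)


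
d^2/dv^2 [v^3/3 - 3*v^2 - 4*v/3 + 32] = 2*v - 6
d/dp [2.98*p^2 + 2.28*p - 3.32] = 5.96*p + 2.28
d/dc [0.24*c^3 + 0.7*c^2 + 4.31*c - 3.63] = 0.72*c^2 + 1.4*c + 4.31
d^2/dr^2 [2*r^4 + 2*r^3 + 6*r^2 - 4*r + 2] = 24*r^2 + 12*r + 12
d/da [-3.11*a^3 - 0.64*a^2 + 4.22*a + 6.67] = -9.33*a^2 - 1.28*a + 4.22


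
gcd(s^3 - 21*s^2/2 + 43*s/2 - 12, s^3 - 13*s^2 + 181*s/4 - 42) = s^2 - 19*s/2 + 12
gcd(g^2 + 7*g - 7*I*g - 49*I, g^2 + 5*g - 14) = g + 7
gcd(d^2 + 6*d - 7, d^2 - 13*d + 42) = 1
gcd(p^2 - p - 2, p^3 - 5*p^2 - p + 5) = p + 1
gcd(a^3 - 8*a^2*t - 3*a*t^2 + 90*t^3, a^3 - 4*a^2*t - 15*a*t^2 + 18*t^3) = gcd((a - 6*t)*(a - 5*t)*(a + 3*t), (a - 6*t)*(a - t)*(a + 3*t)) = -a^2 + 3*a*t + 18*t^2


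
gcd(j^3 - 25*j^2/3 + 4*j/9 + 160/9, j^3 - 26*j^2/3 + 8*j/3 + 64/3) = j^2 - 20*j/3 - 32/3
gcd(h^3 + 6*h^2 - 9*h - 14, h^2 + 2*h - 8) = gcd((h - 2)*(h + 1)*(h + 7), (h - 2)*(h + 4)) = h - 2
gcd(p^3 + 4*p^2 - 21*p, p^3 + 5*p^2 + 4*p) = p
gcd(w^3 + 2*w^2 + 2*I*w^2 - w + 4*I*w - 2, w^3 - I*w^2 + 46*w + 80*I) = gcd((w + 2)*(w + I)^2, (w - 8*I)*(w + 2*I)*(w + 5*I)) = 1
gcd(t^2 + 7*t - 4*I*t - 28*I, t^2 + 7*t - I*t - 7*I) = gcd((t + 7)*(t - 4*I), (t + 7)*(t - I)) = t + 7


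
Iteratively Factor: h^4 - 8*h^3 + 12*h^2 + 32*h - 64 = (h - 2)*(h^3 - 6*h^2 + 32) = (h - 4)*(h - 2)*(h^2 - 2*h - 8) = (h - 4)^2*(h - 2)*(h + 2)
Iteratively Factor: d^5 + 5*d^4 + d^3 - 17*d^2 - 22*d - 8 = (d + 1)*(d^4 + 4*d^3 - 3*d^2 - 14*d - 8) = (d + 1)*(d + 4)*(d^3 - 3*d - 2) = (d + 1)^2*(d + 4)*(d^2 - d - 2) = (d - 2)*(d + 1)^2*(d + 4)*(d + 1)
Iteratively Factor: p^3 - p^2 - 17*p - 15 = (p + 1)*(p^2 - 2*p - 15) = (p - 5)*(p + 1)*(p + 3)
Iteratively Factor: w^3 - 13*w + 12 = (w - 1)*(w^2 + w - 12) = (w - 1)*(w + 4)*(w - 3)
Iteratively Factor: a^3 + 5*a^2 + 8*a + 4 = (a + 2)*(a^2 + 3*a + 2) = (a + 2)^2*(a + 1)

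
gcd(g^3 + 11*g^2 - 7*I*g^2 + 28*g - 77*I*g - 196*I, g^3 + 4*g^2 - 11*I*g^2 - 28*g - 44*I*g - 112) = g^2 + g*(4 - 7*I) - 28*I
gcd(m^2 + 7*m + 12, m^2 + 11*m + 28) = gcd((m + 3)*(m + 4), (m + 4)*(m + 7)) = m + 4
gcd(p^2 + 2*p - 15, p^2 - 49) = 1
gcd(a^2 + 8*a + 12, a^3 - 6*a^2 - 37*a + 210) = a + 6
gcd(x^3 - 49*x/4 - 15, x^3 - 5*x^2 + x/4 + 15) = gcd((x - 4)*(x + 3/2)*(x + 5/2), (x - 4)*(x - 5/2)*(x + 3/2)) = x^2 - 5*x/2 - 6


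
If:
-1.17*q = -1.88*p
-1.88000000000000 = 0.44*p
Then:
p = -4.27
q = -6.87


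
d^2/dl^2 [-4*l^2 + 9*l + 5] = -8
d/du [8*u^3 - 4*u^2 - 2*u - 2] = 24*u^2 - 8*u - 2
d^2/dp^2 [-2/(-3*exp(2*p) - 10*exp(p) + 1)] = 4*(4*(3*exp(p) + 5)^2*exp(p) - (6*exp(p) + 5)*(3*exp(2*p) + 10*exp(p) - 1))*exp(p)/(3*exp(2*p) + 10*exp(p) - 1)^3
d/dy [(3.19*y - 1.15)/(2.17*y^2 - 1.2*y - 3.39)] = (-6.9223*y^2 + 4.991*y - 12.1941)/(4.7089*y^4 - 5.208*y^3 - 13.2726*y^2 + 8.136*y + 11.4921)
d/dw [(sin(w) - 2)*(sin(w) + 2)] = sin(2*w)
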